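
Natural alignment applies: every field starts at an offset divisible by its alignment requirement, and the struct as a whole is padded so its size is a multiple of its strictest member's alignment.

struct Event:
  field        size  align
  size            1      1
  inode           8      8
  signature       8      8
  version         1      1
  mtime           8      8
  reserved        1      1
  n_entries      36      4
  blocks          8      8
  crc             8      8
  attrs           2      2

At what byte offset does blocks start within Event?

80

0..1  size  (1B, 1-aligned)
1..8  -- padding (7B)
8..16  inode  (8B, 8-aligned)
16..24  signature  (8B, 8-aligned)
24..25  version  (1B, 1-aligned)
25..32  -- padding (7B)
32..40  mtime  (8B, 8-aligned)
40..41  reserved  (1B, 1-aligned)
41..44  -- padding (3B)
44..80  n_entries  (36B, 4-aligned)
80..88  blocks  (8B, 8-aligned)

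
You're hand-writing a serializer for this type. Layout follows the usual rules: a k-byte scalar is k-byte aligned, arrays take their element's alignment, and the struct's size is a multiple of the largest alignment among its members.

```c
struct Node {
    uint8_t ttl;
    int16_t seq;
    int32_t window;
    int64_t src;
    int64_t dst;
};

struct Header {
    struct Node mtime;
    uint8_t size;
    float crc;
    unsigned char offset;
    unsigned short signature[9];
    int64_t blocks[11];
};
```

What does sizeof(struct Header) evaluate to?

Node: @0: ttl [1B, align 1] → 1; +1 pad (align 2); @2: seq [2B, align 2] → 4; @4: window [4B, align 4] → 8; @8: src [8B, align 8] → 16; @16: dst [8B, align 8] → 24; size 24, align 8
@0: mtime [24B, align 8] → 24
@24: size [1B, align 1] → 25
+3 pad (align 4)
@28: crc [4B, align 4] → 32
@32: offset [1B, align 1] → 33
+1 pad (align 2)
@34: signature [18B, align 2] → 52
+4 pad (align 8)
@56: blocks [88B, align 8] → 144
size 144, align 8

144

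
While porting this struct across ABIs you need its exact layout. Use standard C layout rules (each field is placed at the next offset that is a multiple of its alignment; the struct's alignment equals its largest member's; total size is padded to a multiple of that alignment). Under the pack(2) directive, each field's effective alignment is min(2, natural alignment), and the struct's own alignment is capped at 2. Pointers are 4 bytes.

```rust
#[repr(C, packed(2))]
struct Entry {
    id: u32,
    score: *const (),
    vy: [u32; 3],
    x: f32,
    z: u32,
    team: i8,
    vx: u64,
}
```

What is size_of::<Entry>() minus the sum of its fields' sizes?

@0: id [4B, align 2] → 4
@4: score [4B, align 2] → 8
@8: vy [12B, align 2] → 20
@20: x [4B, align 2] → 24
@24: z [4B, align 2] → 28
@28: team [1B, align 1] → 29
+1 pad (align 2)
@30: vx [8B, align 2] → 38
size 38, align 2
data bytes 37, size 38 → padding 1

1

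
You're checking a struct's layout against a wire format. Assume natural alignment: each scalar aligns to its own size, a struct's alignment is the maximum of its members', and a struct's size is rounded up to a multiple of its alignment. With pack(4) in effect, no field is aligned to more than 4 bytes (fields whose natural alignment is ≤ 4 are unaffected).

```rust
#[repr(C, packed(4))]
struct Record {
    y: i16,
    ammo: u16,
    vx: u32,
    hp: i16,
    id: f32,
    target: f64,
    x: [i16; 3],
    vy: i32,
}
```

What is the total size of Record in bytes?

36 bytes

y at 0 (size 2, align 2) → ends 2
ammo at 2 (size 2, align 2) → ends 4
vx at 4 (size 4, align 4) → ends 8
hp at 8 (size 2, align 2) → ends 10
pad 2 to align 4 for id
id at 12 (size 4, align 4) → ends 16
target at 16 (size 8, align 4) → ends 24
x at 24 (size 6, align 2) → ends 30
pad 2 to align 4 for vy
vy at 32 (size 4, align 4) → ends 36
total 36 bytes, alignment 4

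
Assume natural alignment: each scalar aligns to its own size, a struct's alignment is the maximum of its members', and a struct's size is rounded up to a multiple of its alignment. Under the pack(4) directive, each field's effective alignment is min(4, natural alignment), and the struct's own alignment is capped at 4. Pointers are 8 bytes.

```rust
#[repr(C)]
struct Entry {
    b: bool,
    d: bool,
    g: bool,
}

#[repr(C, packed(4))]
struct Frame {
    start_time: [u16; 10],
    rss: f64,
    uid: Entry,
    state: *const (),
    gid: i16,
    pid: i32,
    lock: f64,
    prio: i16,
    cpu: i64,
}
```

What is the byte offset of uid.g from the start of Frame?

Entry: 0..1  b  (1B, 1-aligned); 1..2  d  (1B, 1-aligned); 2..3  g  (1B, 1-aligned); sizeof = 3, alignof = 1
0..20  start_time  (20B, 2-aligned)
20..28  rss  (8B, 4-aligned)
28..31  uid  (3B, 1-aligned)
within Entry: g at 2
28 + 2 = 30

30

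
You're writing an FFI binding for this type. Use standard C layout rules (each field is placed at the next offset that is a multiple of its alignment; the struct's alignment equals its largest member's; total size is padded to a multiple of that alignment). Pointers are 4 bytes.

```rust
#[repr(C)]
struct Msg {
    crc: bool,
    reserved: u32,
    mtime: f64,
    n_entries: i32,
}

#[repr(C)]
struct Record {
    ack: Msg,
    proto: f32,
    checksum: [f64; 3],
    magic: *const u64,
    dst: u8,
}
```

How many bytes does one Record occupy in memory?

64 bytes

Msg: 0..1  crc  (1B, 1-aligned); 1..4  -- padding (3B); 4..8  reserved  (4B, 4-aligned); 8..16  mtime  (8B, 8-aligned); 16..20  n_entries  (4B, 4-aligned); 20..24  -- tail padding (4B); sizeof = 24, alignof = 8
0..24  ack  (24B, 8-aligned)
24..28  proto  (4B, 4-aligned)
28..32  -- padding (4B)
32..56  checksum  (24B, 8-aligned)
56..60  magic  (4B, 4-aligned)
60..61  dst  (1B, 1-aligned)
61..64  -- tail padding (3B)
sizeof = 64, alignof = 8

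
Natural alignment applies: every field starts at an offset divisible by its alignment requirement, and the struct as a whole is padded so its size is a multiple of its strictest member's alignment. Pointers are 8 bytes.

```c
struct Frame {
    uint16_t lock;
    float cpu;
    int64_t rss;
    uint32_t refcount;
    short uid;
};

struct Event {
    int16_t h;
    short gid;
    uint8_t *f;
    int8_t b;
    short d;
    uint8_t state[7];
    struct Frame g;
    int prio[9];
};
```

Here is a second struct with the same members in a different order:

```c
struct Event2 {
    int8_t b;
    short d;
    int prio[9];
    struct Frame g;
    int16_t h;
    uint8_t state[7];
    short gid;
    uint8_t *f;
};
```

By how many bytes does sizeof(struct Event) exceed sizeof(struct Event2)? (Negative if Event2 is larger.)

Frame: @0: lock [2B, align 2] → 2; +2 pad (align 4); @4: cpu [4B, align 4] → 8; @8: rss [8B, align 8] → 16; @16: refcount [4B, align 4] → 20; @20: uid [2B, align 2] → 22; +2 tail pad (align 8); size 24, align 8
@0: h [2B, align 2] → 2
@2: gid [2B, align 2] → 4
+4 pad (align 8)
@8: f [8B, align 8] → 16
@16: b [1B, align 1] → 17
+1 pad (align 2)
@18: d [2B, align 2] → 20
@20: state [7B, align 1] → 27
+5 pad (align 8)
@32: g [24B, align 8] → 56
@56: prio [36B, align 4] → 92
+4 tail pad (align 8)
size 96, align 8
— Event2 —
@0: b [1B, align 1] → 1
+1 pad (align 2)
@2: d [2B, align 2] → 4
@4: prio [36B, align 4] → 40
@40: g [24B, align 8] → 64
@64: h [2B, align 2] → 66
@66: state [7B, align 1] → 73
+1 pad (align 2)
@74: gid [2B, align 2] → 76
+4 pad (align 8)
@80: f [8B, align 8] → 88
size 88, align 8
96 − 88 = 8

8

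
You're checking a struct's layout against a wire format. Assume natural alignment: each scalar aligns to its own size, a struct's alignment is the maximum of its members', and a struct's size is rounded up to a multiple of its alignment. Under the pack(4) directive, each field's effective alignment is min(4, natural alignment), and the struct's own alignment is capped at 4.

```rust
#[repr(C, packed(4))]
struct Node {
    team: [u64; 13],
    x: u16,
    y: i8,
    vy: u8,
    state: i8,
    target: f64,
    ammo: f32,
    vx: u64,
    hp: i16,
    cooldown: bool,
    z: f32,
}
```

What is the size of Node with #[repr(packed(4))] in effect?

140

team at 0 (size 104, align 4) → ends 104
x at 104 (size 2, align 2) → ends 106
y at 106 (size 1, align 1) → ends 107
vy at 107 (size 1, align 1) → ends 108
state at 108 (size 1, align 1) → ends 109
pad 3 to align 4 for target
target at 112 (size 8, align 4) → ends 120
ammo at 120 (size 4, align 4) → ends 124
vx at 124 (size 8, align 4) → ends 132
hp at 132 (size 2, align 2) → ends 134
cooldown at 134 (size 1, align 1) → ends 135
pad 1 to align 4 for z
z at 136 (size 4, align 4) → ends 140
total 140 bytes, alignment 4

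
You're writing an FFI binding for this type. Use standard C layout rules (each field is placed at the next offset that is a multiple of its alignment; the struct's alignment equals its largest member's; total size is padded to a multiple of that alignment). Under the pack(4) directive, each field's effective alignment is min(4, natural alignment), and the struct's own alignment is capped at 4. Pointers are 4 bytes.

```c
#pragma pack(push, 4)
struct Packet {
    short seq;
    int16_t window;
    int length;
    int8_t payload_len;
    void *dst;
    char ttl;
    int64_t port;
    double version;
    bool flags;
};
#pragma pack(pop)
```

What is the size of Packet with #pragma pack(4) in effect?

40

@0: seq [2B, align 2] → 2
@2: window [2B, align 2] → 4
@4: length [4B, align 4] → 8
@8: payload_len [1B, align 1] → 9
+3 pad (align 4)
@12: dst [4B, align 4] → 16
@16: ttl [1B, align 1] → 17
+3 pad (align 4)
@20: port [8B, align 4] → 28
@28: version [8B, align 4] → 36
@36: flags [1B, align 1] → 37
+3 tail pad (align 4)
size 40, align 4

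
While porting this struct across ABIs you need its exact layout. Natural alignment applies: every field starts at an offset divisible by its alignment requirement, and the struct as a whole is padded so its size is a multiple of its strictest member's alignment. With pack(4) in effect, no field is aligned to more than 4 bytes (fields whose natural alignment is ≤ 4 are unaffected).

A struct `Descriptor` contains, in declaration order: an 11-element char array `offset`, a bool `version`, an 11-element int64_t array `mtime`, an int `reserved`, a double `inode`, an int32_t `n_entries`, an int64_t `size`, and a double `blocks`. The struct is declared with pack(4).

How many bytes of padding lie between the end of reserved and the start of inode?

offset at 0 (size 11, align 1) → ends 11
version at 11 (size 1, align 1) → ends 12
mtime at 12 (size 88, align 4) → ends 100
reserved at 100 (size 4, align 4) → ends 104
inode at 104 (size 8, align 4) → ends 112

0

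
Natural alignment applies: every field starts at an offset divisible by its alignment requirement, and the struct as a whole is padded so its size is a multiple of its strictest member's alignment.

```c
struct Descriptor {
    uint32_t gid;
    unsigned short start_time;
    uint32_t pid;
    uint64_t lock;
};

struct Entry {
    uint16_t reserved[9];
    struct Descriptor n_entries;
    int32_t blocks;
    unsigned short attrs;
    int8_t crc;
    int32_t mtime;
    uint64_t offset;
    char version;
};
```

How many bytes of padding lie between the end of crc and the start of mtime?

Descriptor: 0..4  gid  (4B, 4-aligned); 4..6  start_time  (2B, 2-aligned); 6..8  -- padding (2B); 8..12  pid  (4B, 4-aligned); 12..16  -- padding (4B); 16..24  lock  (8B, 8-aligned); sizeof = 24, alignof = 8
0..18  reserved  (18B, 2-aligned)
18..24  -- padding (6B)
24..48  n_entries  (24B, 8-aligned)
48..52  blocks  (4B, 4-aligned)
52..54  attrs  (2B, 2-aligned)
54..55  crc  (1B, 1-aligned)
55..56  -- padding (1B)
56..60  mtime  (4B, 4-aligned)

1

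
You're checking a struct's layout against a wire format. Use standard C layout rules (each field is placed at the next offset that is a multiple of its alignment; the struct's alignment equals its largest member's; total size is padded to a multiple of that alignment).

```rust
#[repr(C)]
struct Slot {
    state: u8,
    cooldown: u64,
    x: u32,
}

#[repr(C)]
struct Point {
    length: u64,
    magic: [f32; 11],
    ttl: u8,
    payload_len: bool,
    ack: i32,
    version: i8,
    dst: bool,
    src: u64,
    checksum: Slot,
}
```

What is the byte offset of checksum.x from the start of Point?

88

Slot: state at 0 (size 1, align 1) → ends 1; pad 7 to align 8 for cooldown; cooldown at 8 (size 8, align 8) → ends 16; x at 16 (size 4, align 4) → ends 20; tail pad 4 to reach multiple of 8; total 24 bytes, alignment 8
length at 0 (size 8, align 8) → ends 8
magic at 8 (size 44, align 4) → ends 52
ttl at 52 (size 1, align 1) → ends 53
payload_len at 53 (size 1, align 1) → ends 54
pad 2 to align 4 for ack
ack at 56 (size 4, align 4) → ends 60
version at 60 (size 1, align 1) → ends 61
dst at 61 (size 1, align 1) → ends 62
pad 2 to align 8 for src
src at 64 (size 8, align 8) → ends 72
checksum at 72 (size 24, align 8) → ends 96
within Slot: x at 16
72 + 16 = 88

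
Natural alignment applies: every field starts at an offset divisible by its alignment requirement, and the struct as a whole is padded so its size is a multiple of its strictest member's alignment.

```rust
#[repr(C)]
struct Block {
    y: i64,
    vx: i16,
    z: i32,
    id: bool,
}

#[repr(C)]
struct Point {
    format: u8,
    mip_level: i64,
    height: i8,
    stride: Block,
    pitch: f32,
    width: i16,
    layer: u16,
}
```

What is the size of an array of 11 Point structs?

616

Block: 0..8  y  (8B, 8-aligned); 8..10  vx  (2B, 2-aligned); 10..12  -- padding (2B); 12..16  z  (4B, 4-aligned); 16..17  id  (1B, 1-aligned); 17..24  -- tail padding (7B); sizeof = 24, alignof = 8
0..1  format  (1B, 1-aligned)
1..8  -- padding (7B)
8..16  mip_level  (8B, 8-aligned)
16..17  height  (1B, 1-aligned)
17..24  -- padding (7B)
24..48  stride  (24B, 8-aligned)
48..52  pitch  (4B, 4-aligned)
52..54  width  (2B, 2-aligned)
54..56  layer  (2B, 2-aligned)
sizeof = 56, alignof = 8
array of 11: 11 × 56 = 616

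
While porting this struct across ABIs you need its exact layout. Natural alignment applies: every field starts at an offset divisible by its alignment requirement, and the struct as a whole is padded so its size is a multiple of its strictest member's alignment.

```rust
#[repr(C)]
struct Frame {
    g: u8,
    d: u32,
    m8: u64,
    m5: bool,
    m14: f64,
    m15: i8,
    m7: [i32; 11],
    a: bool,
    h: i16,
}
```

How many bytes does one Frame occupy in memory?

88 bytes

g at 0 (size 1, align 1) → ends 1
pad 3 to align 4 for d
d at 4 (size 4, align 4) → ends 8
m8 at 8 (size 8, align 8) → ends 16
m5 at 16 (size 1, align 1) → ends 17
pad 7 to align 8 for m14
m14 at 24 (size 8, align 8) → ends 32
m15 at 32 (size 1, align 1) → ends 33
pad 3 to align 4 for m7
m7 at 36 (size 44, align 4) → ends 80
a at 80 (size 1, align 1) → ends 81
pad 1 to align 2 for h
h at 82 (size 2, align 2) → ends 84
tail pad 4 to reach multiple of 8
total 88 bytes, alignment 8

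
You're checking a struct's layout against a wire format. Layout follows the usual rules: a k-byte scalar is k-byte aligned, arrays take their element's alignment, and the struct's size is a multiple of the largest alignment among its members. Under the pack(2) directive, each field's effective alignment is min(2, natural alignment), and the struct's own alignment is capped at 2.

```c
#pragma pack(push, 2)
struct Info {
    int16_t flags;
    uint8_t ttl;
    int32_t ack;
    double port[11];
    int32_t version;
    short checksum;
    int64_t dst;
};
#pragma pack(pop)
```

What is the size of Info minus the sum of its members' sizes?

@0: flags [2B, align 2] → 2
@2: ttl [1B, align 1] → 3
+1 pad (align 2)
@4: ack [4B, align 2] → 8
@8: port [88B, align 2] → 96
@96: version [4B, align 2] → 100
@100: checksum [2B, align 2] → 102
@102: dst [8B, align 2] → 110
size 110, align 2
data bytes 109, size 110 → padding 1

1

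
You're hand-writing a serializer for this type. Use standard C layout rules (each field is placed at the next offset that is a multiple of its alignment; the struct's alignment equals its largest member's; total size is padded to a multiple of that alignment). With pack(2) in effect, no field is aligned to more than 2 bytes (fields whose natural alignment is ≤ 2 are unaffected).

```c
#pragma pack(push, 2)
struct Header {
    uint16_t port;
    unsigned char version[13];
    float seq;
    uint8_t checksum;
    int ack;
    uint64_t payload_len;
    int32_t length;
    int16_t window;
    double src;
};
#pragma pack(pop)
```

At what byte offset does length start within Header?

34

port at 0 (size 2, align 2) → ends 2
version at 2 (size 13, align 1) → ends 15
pad 1 to align 2 for seq
seq at 16 (size 4, align 2) → ends 20
checksum at 20 (size 1, align 1) → ends 21
pad 1 to align 2 for ack
ack at 22 (size 4, align 2) → ends 26
payload_len at 26 (size 8, align 2) → ends 34
length at 34 (size 4, align 2) → ends 38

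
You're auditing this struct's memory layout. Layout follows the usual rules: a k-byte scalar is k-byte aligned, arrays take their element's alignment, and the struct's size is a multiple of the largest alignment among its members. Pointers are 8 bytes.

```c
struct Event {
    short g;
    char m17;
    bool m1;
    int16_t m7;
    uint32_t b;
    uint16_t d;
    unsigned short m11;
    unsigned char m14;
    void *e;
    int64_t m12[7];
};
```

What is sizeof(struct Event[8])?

704

g at 0 (size 2, align 2) → ends 2
m17 at 2 (size 1, align 1) → ends 3
m1 at 3 (size 1, align 1) → ends 4
m7 at 4 (size 2, align 2) → ends 6
pad 2 to align 4 for b
b at 8 (size 4, align 4) → ends 12
d at 12 (size 2, align 2) → ends 14
m11 at 14 (size 2, align 2) → ends 16
m14 at 16 (size 1, align 1) → ends 17
pad 7 to align 8 for e
e at 24 (size 8, align 8) → ends 32
m12 at 32 (size 56, align 8) → ends 88
total 88 bytes, alignment 8
array of 8: 8 × 88 = 704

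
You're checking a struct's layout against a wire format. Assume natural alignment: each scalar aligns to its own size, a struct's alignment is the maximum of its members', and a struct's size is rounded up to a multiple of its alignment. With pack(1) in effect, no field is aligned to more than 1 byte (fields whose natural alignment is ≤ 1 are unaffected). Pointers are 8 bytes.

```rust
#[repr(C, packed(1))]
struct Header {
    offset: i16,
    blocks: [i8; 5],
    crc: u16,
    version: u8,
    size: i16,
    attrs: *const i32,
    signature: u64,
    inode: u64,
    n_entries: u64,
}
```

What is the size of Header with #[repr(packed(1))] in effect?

44

@0: offset [2B, align 1] → 2
@2: blocks [5B, align 1] → 7
@7: crc [2B, align 1] → 9
@9: version [1B, align 1] → 10
@10: size [2B, align 1] → 12
@12: attrs [8B, align 1] → 20
@20: signature [8B, align 1] → 28
@28: inode [8B, align 1] → 36
@36: n_entries [8B, align 1] → 44
size 44, align 1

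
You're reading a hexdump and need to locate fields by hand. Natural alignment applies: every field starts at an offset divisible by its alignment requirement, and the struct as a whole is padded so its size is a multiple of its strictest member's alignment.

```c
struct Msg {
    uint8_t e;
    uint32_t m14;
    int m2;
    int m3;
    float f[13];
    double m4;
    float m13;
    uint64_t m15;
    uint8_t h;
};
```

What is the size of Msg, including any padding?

104 bytes

e at 0 (size 1, align 1) → ends 1
pad 3 to align 4 for m14
m14 at 4 (size 4, align 4) → ends 8
m2 at 8 (size 4, align 4) → ends 12
m3 at 12 (size 4, align 4) → ends 16
f at 16 (size 52, align 4) → ends 68
pad 4 to align 8 for m4
m4 at 72 (size 8, align 8) → ends 80
m13 at 80 (size 4, align 4) → ends 84
pad 4 to align 8 for m15
m15 at 88 (size 8, align 8) → ends 96
h at 96 (size 1, align 1) → ends 97
tail pad 7 to reach multiple of 8
total 104 bytes, alignment 8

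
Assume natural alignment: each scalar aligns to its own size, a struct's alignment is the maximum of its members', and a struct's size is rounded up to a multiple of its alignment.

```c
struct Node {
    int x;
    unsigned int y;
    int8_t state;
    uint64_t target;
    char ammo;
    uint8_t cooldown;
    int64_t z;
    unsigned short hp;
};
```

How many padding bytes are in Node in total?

19

@0: x [4B, align 4] → 4
@4: y [4B, align 4] → 8
@8: state [1B, align 1] → 9
+7 pad (align 8)
@16: target [8B, align 8] → 24
@24: ammo [1B, align 1] → 25
@25: cooldown [1B, align 1] → 26
+6 pad (align 8)
@32: z [8B, align 8] → 40
@40: hp [2B, align 2] → 42
+6 tail pad (align 8)
size 48, align 8
data bytes 29, size 48 → padding 19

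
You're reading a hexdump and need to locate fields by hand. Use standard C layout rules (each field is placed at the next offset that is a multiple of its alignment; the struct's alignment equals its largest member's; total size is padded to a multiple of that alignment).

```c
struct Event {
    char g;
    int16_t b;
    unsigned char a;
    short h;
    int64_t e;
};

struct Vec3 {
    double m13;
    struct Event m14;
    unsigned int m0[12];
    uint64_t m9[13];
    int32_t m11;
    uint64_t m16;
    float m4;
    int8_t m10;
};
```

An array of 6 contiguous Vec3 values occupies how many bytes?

Event: @0: g [1B, align 1] → 1; +1 pad (align 2); @2: b [2B, align 2] → 4; @4: a [1B, align 1] → 5; +1 pad (align 2); @6: h [2B, align 2] → 8; @8: e [8B, align 8] → 16; size 16, align 8
@0: m13 [8B, align 8] → 8
@8: m14 [16B, align 8] → 24
@24: m0 [48B, align 4] → 72
@72: m9 [104B, align 8] → 176
@176: m11 [4B, align 4] → 180
+4 pad (align 8)
@184: m16 [8B, align 8] → 192
@192: m4 [4B, align 4] → 196
@196: m10 [1B, align 1] → 197
+3 tail pad (align 8)
size 200, align 8
array of 6: 6 × 200 = 1200

1200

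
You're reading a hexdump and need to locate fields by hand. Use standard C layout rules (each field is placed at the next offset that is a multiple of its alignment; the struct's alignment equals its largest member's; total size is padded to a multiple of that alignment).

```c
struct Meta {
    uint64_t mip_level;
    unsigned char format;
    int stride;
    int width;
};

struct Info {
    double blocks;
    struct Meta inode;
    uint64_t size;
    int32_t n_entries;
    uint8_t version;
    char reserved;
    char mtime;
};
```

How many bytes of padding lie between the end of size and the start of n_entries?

0

Meta: 0..8  mip_level  (8B, 8-aligned); 8..9  format  (1B, 1-aligned); 9..12  -- padding (3B); 12..16  stride  (4B, 4-aligned); 16..20  width  (4B, 4-aligned); 20..24  -- tail padding (4B); sizeof = 24, alignof = 8
0..8  blocks  (8B, 8-aligned)
8..32  inode  (24B, 8-aligned)
32..40  size  (8B, 8-aligned)
40..44  n_entries  (4B, 4-aligned)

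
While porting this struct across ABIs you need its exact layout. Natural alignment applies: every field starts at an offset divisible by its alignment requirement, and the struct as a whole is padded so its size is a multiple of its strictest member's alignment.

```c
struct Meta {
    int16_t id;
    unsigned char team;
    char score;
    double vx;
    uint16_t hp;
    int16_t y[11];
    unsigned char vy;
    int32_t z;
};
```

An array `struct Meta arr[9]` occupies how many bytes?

432

@0: id [2B, align 2] → 2
@2: team [1B, align 1] → 3
@3: score [1B, align 1] → 4
+4 pad (align 8)
@8: vx [8B, align 8] → 16
@16: hp [2B, align 2] → 18
@18: y [22B, align 2] → 40
@40: vy [1B, align 1] → 41
+3 pad (align 4)
@44: z [4B, align 4] → 48
size 48, align 8
array of 9: 9 × 48 = 432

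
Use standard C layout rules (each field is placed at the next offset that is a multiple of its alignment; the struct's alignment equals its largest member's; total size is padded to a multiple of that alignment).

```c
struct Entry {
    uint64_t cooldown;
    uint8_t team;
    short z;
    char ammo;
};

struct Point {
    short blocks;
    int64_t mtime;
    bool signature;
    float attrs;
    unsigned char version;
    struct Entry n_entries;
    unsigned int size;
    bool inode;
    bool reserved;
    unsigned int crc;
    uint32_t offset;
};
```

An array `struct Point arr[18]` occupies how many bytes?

1152

Entry: cooldown at 0 (size 8, align 8) → ends 8; team at 8 (size 1, align 1) → ends 9; pad 1 to align 2 for z; z at 10 (size 2, align 2) → ends 12; ammo at 12 (size 1, align 1) → ends 13; tail pad 3 to reach multiple of 8; total 16 bytes, alignment 8
blocks at 0 (size 2, align 2) → ends 2
pad 6 to align 8 for mtime
mtime at 8 (size 8, align 8) → ends 16
signature at 16 (size 1, align 1) → ends 17
pad 3 to align 4 for attrs
attrs at 20 (size 4, align 4) → ends 24
version at 24 (size 1, align 1) → ends 25
pad 7 to align 8 for n_entries
n_entries at 32 (size 16, align 8) → ends 48
size at 48 (size 4, align 4) → ends 52
inode at 52 (size 1, align 1) → ends 53
reserved at 53 (size 1, align 1) → ends 54
pad 2 to align 4 for crc
crc at 56 (size 4, align 4) → ends 60
offset at 60 (size 4, align 4) → ends 64
total 64 bytes, alignment 8
array of 18: 18 × 64 = 1152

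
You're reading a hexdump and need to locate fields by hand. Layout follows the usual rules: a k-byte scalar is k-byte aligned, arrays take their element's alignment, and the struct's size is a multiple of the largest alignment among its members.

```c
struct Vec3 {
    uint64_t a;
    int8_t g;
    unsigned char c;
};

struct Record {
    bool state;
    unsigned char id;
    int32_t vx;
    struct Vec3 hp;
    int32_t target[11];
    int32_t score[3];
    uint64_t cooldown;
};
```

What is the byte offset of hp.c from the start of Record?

Vec3: a at 0 (size 8, align 8) → ends 8; g at 8 (size 1, align 1) → ends 9; c at 9 (size 1, align 1) → ends 10; tail pad 6 to reach multiple of 8; total 16 bytes, alignment 8
state at 0 (size 1, align 1) → ends 1
id at 1 (size 1, align 1) → ends 2
pad 2 to align 4 for vx
vx at 4 (size 4, align 4) → ends 8
hp at 8 (size 16, align 8) → ends 24
within Vec3: c at 9
8 + 9 = 17

17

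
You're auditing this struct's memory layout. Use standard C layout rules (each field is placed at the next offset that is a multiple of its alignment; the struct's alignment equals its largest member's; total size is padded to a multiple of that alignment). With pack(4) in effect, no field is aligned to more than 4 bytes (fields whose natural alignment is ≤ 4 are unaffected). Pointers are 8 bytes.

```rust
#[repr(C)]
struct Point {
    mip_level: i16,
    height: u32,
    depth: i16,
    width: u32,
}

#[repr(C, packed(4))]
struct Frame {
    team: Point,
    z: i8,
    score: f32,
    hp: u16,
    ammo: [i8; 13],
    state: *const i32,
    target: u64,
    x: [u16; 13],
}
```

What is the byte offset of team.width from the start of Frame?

12

Point: @0: mip_level [2B, align 2] → 2; +2 pad (align 4); @4: height [4B, align 4] → 8; @8: depth [2B, align 2] → 10; +2 pad (align 4); @12: width [4B, align 4] → 16; size 16, align 4
@0: team [16B, align 4] → 16
within Point: width at 12
0 + 12 = 12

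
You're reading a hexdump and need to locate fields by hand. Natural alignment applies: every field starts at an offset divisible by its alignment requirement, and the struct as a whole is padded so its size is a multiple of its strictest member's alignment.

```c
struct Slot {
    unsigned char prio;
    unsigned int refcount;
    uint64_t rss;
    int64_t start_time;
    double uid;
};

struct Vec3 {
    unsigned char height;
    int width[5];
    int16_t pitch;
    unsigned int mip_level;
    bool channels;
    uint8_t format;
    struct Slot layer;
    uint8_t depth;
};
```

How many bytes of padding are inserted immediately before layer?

6

Slot: 0..1  prio  (1B, 1-aligned); 1..4  -- padding (3B); 4..8  refcount  (4B, 4-aligned); 8..16  rss  (8B, 8-aligned); 16..24  start_time  (8B, 8-aligned); 24..32  uid  (8B, 8-aligned); sizeof = 32, alignof = 8
0..1  height  (1B, 1-aligned)
1..4  -- padding (3B)
4..24  width  (20B, 4-aligned)
24..26  pitch  (2B, 2-aligned)
26..28  -- padding (2B)
28..32  mip_level  (4B, 4-aligned)
32..33  channels  (1B, 1-aligned)
33..34  format  (1B, 1-aligned)
34..40  -- padding (6B)
40..72  layer  (32B, 8-aligned)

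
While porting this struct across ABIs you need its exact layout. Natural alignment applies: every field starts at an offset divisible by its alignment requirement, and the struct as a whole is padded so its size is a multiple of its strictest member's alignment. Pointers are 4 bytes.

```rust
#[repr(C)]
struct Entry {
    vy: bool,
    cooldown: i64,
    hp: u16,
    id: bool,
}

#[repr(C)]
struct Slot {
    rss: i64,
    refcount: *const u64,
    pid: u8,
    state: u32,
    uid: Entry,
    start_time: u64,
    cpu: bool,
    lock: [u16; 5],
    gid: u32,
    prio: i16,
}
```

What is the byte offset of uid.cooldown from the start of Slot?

Entry: @0: vy [1B, align 1] → 1; +7 pad (align 8); @8: cooldown [8B, align 8] → 16; @16: hp [2B, align 2] → 18; @18: id [1B, align 1] → 19; +5 tail pad (align 8); size 24, align 8
@0: rss [8B, align 8] → 8
@8: refcount [4B, align 4] → 12
@12: pid [1B, align 1] → 13
+3 pad (align 4)
@16: state [4B, align 4] → 20
+4 pad (align 8)
@24: uid [24B, align 8] → 48
within Entry: cooldown at 8
24 + 8 = 32

32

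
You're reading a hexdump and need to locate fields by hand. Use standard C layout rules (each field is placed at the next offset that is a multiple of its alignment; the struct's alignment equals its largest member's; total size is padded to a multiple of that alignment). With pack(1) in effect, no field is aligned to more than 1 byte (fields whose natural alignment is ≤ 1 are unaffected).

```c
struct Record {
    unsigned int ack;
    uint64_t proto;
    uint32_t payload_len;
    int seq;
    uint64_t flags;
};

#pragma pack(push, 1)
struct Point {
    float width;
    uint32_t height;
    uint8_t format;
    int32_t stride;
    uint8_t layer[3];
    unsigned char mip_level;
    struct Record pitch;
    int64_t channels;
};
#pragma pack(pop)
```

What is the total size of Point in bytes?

57

Record: @0: ack [4B, align 4] → 4; +4 pad (align 8); @8: proto [8B, align 8] → 16; @16: payload_len [4B, align 4] → 20; @20: seq [4B, align 4] → 24; @24: flags [8B, align 8] → 32; size 32, align 8
@0: width [4B, align 1] → 4
@4: height [4B, align 1] → 8
@8: format [1B, align 1] → 9
@9: stride [4B, align 1] → 13
@13: layer [3B, align 1] → 16
@16: mip_level [1B, align 1] → 17
@17: pitch [32B, align 1] → 49
@49: channels [8B, align 1] → 57
size 57, align 1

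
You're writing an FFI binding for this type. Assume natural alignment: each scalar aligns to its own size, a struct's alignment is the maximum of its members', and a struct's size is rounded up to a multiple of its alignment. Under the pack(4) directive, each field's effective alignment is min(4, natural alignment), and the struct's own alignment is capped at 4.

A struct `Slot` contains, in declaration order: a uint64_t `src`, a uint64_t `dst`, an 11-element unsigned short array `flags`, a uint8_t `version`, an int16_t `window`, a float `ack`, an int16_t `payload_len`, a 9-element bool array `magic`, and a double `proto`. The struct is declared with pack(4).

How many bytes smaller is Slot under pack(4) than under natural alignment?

4

natural layout:
  @0: src [8B, align 8] → 8
  @8: dst [8B, align 8] → 16
  @16: flags [22B, align 2] → 38
  @38: version [1B, align 1] → 39
  +1 pad (align 2)
  @40: window [2B, align 2] → 42
  +2 pad (align 4)
  @44: ack [4B, align 4] → 48
  @48: payload_len [2B, align 2] → 50
  @50: magic [9B, align 1] → 59
  +5 pad (align 8)
  @64: proto [8B, align 8] → 72
  size 72, align 8
packed(4) layout:
  @0: src [8B, align 4] → 8
  @8: dst [8B, align 4] → 16
  @16: flags [22B, align 2] → 38
  @38: version [1B, align 1] → 39
  +1 pad (align 2)
  @40: window [2B, align 2] → 42
  +2 pad (align 4)
  @44: ack [4B, align 4] → 48
  @48: payload_len [2B, align 2] → 50
  @50: magic [9B, align 1] → 59
  +1 pad (align 4)
  @60: proto [8B, align 4] → 68
  size 68, align 4
72 − 68 = 4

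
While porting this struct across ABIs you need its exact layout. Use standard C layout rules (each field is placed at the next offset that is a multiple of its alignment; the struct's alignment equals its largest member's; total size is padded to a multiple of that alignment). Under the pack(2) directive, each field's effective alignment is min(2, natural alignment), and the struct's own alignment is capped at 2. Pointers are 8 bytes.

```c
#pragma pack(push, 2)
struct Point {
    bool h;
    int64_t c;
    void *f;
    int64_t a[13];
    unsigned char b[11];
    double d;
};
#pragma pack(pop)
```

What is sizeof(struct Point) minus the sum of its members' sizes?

2

0..1  h  (1B, 1-aligned)
1..2  -- padding (1B)
2..10  c  (8B, 2-aligned)
10..18  f  (8B, 2-aligned)
18..122  a  (104B, 2-aligned)
122..133  b  (11B, 1-aligned)
133..134  -- padding (1B)
134..142  d  (8B, 2-aligned)
sizeof = 142, alignof = 2
data bytes 140, size 142 → padding 2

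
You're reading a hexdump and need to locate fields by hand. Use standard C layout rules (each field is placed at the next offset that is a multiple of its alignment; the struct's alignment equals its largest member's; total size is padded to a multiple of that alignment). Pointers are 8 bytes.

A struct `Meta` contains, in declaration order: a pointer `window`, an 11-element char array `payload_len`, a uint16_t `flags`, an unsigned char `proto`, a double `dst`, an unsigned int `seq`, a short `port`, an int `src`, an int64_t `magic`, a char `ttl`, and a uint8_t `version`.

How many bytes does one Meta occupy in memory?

64 bytes

@0: window [8B, align 8] → 8
@8: payload_len [11B, align 1] → 19
+1 pad (align 2)
@20: flags [2B, align 2] → 22
@22: proto [1B, align 1] → 23
+1 pad (align 8)
@24: dst [8B, align 8] → 32
@32: seq [4B, align 4] → 36
@36: port [2B, align 2] → 38
+2 pad (align 4)
@40: src [4B, align 4] → 44
+4 pad (align 8)
@48: magic [8B, align 8] → 56
@56: ttl [1B, align 1] → 57
@57: version [1B, align 1] → 58
+6 tail pad (align 8)
size 64, align 8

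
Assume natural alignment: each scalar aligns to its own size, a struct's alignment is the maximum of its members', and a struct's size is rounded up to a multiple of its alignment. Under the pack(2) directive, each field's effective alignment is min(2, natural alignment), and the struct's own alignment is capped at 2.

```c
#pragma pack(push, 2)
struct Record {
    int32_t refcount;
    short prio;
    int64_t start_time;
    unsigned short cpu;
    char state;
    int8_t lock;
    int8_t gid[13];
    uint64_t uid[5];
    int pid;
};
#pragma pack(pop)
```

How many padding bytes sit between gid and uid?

@0: refcount [4B, align 2] → 4
@4: prio [2B, align 2] → 6
@6: start_time [8B, align 2] → 14
@14: cpu [2B, align 2] → 16
@16: state [1B, align 1] → 17
@17: lock [1B, align 1] → 18
@18: gid [13B, align 1] → 31
+1 pad (align 2)
@32: uid [40B, align 2] → 72

1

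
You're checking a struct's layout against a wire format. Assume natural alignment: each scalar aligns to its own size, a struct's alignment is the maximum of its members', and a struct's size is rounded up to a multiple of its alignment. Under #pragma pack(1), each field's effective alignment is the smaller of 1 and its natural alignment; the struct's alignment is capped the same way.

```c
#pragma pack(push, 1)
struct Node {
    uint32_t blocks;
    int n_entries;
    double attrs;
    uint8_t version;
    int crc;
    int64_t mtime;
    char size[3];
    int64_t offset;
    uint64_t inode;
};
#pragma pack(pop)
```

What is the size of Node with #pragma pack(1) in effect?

48

@0: blocks [4B, align 1] → 4
@4: n_entries [4B, align 1] → 8
@8: attrs [8B, align 1] → 16
@16: version [1B, align 1] → 17
@17: crc [4B, align 1] → 21
@21: mtime [8B, align 1] → 29
@29: size [3B, align 1] → 32
@32: offset [8B, align 1] → 40
@40: inode [8B, align 1] → 48
size 48, align 1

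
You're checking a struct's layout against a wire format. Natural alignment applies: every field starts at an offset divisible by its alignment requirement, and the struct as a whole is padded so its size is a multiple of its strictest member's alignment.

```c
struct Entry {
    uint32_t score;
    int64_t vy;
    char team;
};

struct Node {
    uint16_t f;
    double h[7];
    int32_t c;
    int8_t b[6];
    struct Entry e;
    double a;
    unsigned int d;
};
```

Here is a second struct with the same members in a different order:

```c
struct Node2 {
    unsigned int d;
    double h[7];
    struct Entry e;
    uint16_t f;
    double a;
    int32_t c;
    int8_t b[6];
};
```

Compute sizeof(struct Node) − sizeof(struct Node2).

Entry: @0: score [4B, align 4] → 4; +4 pad (align 8); @8: vy [8B, align 8] → 16; @16: team [1B, align 1] → 17; +7 tail pad (align 8); size 24, align 8
@0: f [2B, align 2] → 2
+6 pad (align 8)
@8: h [56B, align 8] → 64
@64: c [4B, align 4] → 68
@68: b [6B, align 1] → 74
+6 pad (align 8)
@80: e [24B, align 8] → 104
@104: a [8B, align 8] → 112
@112: d [4B, align 4] → 116
+4 tail pad (align 8)
size 120, align 8
— Node2 —
@0: d [4B, align 4] → 4
+4 pad (align 8)
@8: h [56B, align 8] → 64
@64: e [24B, align 8] → 88
@88: f [2B, align 2] → 90
+6 pad (align 8)
@96: a [8B, align 8] → 104
@104: c [4B, align 4] → 108
@108: b [6B, align 1] → 114
+6 tail pad (align 8)
size 120, align 8
120 − 120 = 0

0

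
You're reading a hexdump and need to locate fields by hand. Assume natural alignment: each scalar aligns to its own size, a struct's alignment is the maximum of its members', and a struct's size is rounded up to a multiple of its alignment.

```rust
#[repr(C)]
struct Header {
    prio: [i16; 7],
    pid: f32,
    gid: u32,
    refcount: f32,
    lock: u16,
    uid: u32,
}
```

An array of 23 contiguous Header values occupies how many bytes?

828

@0: prio [14B, align 2] → 14
+2 pad (align 4)
@16: pid [4B, align 4] → 20
@20: gid [4B, align 4] → 24
@24: refcount [4B, align 4] → 28
@28: lock [2B, align 2] → 30
+2 pad (align 4)
@32: uid [4B, align 4] → 36
size 36, align 4
array of 23: 23 × 36 = 828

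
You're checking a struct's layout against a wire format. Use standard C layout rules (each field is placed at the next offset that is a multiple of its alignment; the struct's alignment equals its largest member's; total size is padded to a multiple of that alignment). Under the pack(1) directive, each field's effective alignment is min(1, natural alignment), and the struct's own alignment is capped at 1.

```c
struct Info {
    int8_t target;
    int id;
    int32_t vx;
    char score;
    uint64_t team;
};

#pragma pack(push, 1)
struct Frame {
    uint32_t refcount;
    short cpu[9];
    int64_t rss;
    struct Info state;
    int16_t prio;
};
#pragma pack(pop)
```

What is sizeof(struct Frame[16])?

896

Info: 0..1  target  (1B, 1-aligned); 1..4  -- padding (3B); 4..8  id  (4B, 4-aligned); 8..12  vx  (4B, 4-aligned); 12..13  score  (1B, 1-aligned); 13..16  -- padding (3B); 16..24  team  (8B, 8-aligned); sizeof = 24, alignof = 8
0..4  refcount  (4B, 1-aligned)
4..22  cpu  (18B, 1-aligned)
22..30  rss  (8B, 1-aligned)
30..54  state  (24B, 1-aligned)
54..56  prio  (2B, 1-aligned)
sizeof = 56, alignof = 1
array of 16: 16 × 56 = 896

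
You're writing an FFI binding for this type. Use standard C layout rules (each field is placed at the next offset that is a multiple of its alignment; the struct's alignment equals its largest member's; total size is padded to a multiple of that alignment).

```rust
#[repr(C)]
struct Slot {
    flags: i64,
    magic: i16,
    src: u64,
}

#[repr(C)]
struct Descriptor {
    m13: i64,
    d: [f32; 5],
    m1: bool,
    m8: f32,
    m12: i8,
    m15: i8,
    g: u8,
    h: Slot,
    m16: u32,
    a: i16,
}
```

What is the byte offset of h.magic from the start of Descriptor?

48

Slot: flags at 0 (size 8, align 8) → ends 8; magic at 8 (size 2, align 2) → ends 10; pad 6 to align 8 for src; src at 16 (size 8, align 8) → ends 24; total 24 bytes, alignment 8
m13 at 0 (size 8, align 8) → ends 8
d at 8 (size 20, align 4) → ends 28
m1 at 28 (size 1, align 1) → ends 29
pad 3 to align 4 for m8
m8 at 32 (size 4, align 4) → ends 36
m12 at 36 (size 1, align 1) → ends 37
m15 at 37 (size 1, align 1) → ends 38
g at 38 (size 1, align 1) → ends 39
pad 1 to align 8 for h
h at 40 (size 24, align 8) → ends 64
within Slot: magic at 8
40 + 8 = 48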